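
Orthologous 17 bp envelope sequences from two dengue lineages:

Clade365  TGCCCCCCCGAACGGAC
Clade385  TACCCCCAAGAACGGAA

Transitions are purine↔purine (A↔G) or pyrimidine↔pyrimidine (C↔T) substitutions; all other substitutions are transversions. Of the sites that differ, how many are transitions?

1

The sequences differ at positions 2 (G/A, transition), 8 (C/A, transversion), 9 (C/A, transversion), 17 (C/A, transversion).
Of the 4 differences, 1 transition and 3 transversions, so the answer is 1.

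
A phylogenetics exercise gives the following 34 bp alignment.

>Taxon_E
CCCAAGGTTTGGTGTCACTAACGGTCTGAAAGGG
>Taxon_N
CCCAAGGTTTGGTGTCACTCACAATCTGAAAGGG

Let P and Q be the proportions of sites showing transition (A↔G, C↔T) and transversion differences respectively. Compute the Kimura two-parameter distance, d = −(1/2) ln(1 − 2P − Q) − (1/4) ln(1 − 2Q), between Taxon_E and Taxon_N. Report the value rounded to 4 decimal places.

The sequences differ at positions 20 (A/C, transversion), 23 (G/A, transition), 24 (G/A, transition).
Of the 3 differences, 2 transitions and 1 transversion over 34 sites: P = 2/34 = 0.058824, Q = 1/34 = 0.029412.
d = −0.5·ln(0.852940) − 0.25·ln(0.941176) = −0.5·(-0.159066) − 0.25·(-0.060625) = 0.0947.

0.0947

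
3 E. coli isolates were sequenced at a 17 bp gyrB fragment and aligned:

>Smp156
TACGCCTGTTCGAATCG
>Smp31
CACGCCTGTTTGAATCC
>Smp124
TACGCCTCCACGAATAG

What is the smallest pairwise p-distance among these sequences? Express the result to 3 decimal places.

0.176

Pairwise Hamming distances:
  Smp156 vs Smp31: 3
  Smp156 vs Smp124: 4
  Smp31 vs Smp124: 7
The smallest is 3 mismatches, between Smp156 and Smp31; p = 3/17 = 0.176.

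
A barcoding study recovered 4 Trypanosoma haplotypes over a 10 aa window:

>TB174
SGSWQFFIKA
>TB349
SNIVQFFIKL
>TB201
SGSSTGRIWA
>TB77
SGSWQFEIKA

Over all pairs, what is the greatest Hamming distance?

Pairwise Hamming distances:
  TB174 vs TB349: 4
  TB174 vs TB201: 5
  TB174 vs TB77: 1
  TB349 vs TB201: 8
  TB349 vs TB77: 5
  TB201 vs TB77: 5
The largest is 8, between TB349 and TB201.

8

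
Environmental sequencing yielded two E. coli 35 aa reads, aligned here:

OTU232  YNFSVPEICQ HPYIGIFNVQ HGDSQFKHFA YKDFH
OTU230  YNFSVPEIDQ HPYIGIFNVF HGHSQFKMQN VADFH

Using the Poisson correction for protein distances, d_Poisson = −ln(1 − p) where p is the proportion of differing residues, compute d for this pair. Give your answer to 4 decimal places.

0.2595

The sequences differ at positions 9 (C/D), 20 (Q/F), 23 (D/H), 28 (H/M), 29 (F/Q), 30 (A/N), 31 (Y/V), 32 (K/A).
p = 8/35 = 0.228571.
d = −ln(1 − 0.228571) = −ln(0.771429) = 0.2595.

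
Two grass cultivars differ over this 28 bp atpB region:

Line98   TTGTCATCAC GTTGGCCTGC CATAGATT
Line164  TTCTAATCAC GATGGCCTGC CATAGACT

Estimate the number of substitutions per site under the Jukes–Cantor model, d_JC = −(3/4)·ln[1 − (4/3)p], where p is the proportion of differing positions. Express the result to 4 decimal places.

0.1585

The sequences differ at positions 3 (G/C), 5 (C/A), 12 (T/A), 27 (T/C).
p = 4/28 = 0.142857.
d = −0.75 · ln(1 − (4/3)·0.142857) = −0.75 · ln(0.809524) = −0.75 · (-0.211309) = 0.1585.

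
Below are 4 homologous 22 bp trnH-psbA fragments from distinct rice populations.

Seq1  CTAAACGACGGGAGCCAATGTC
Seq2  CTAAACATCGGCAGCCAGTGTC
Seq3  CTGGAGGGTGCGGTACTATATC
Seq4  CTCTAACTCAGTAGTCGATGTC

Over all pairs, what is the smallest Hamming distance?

4

Pairwise Hamming distances:
  Seq1 vs Seq2: 4
  Seq1 vs Seq3: 11
  Seq1 vs Seq4: 9
  Seq2 vs Seq3: 14
  Seq2 vs Seq4: 9
  Seq3 vs Seq4: 14
The smallest is 4, between Seq1 and Seq2.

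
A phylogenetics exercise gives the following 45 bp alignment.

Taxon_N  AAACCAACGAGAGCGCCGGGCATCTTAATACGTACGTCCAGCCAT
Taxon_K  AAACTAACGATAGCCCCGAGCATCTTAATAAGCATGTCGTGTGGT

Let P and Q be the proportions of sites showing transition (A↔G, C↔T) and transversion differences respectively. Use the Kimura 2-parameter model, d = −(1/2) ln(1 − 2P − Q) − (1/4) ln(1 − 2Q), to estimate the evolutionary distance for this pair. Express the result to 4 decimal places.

Differing sites — 5:C/T (Ti); 11:G/T (Tv); 15:G/C (Tv); 19:G/A (Ti); 31:C/A (Tv); 33:T/C (Ti); 35:C/T (Ti); 39:C/G (Tv); 40:A/T (Tv); 42:C/T (Ti); 43:C/G (Tv); 44:A/G (Ti).
Of the 12 differences, 6 transitions and 6 transversions over 45 sites: P = 6/45 = 0.133333, Q = 6/45 = 0.133333.
d = −0.5·ln(0.600001) − 0.25·ln(0.733334) = −0.5·(-0.510824) − 0.25·(-0.310154) = 0.3330.

0.3330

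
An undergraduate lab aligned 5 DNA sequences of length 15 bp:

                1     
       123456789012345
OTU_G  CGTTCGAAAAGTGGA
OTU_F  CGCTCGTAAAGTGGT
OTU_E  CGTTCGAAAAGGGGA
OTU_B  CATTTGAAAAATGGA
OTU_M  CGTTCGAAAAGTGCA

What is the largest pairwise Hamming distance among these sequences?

6

Pairwise Hamming distances:
  OTU_G vs OTU_F: 3
  OTU_G vs OTU_E: 1
  OTU_G vs OTU_B: 3
  OTU_G vs OTU_M: 1
  OTU_F vs OTU_E: 4
  OTU_F vs OTU_B: 6
  OTU_F vs OTU_M: 4
  OTU_E vs OTU_B: 4
  OTU_E vs OTU_M: 2
  OTU_B vs OTU_M: 4
The largest is 6, between OTU_F and OTU_B.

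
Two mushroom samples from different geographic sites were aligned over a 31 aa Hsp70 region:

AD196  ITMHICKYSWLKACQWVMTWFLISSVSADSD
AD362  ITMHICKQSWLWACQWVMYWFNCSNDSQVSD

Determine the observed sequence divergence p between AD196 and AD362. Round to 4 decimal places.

0.2903

The sequences differ at positions 8 (Y/Q), 12 (K/W), 19 (T/Y), 22 (L/N), 23 (I/C), 25 (S/N), 26 (V/D), 28 (A/Q), 29 (D/V).
There are 9 differences over 31 sites, so p = 9/31 = 0.2903.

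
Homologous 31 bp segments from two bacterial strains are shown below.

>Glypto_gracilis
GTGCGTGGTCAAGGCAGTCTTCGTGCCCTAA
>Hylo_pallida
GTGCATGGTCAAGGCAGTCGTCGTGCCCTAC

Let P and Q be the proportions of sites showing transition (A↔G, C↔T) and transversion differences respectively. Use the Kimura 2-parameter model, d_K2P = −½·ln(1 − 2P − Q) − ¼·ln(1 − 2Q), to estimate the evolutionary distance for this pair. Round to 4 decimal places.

Mismatches occur at site 5 (G↔A, transition), site 20 (T↔G, transversion), site 31 (A↔C, transversion).
Of the 3 differences, 1 transition and 2 transversions over 31 sites: P = 1/31 = 0.032258, Q = 2/31 = 0.064516.
d = −0.5·ln(0.870968) − 0.25·ln(0.870968) = −0.5·(-0.138150) − 0.25·(-0.138150) = 0.1036.

0.1036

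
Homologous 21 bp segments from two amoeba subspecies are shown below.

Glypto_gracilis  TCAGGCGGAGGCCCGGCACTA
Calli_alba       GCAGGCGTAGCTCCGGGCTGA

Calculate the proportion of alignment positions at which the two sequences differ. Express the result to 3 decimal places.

Mismatches occur at site 1 (T/G), site 8 (G/T), site 11 (G/C), site 12 (C/T), site 17 (C/G), site 18 (A/C), site 19 (C/T), site 20 (T/G).
There are 8 differences over 21 sites, so p = 8/21 = 0.381.

0.381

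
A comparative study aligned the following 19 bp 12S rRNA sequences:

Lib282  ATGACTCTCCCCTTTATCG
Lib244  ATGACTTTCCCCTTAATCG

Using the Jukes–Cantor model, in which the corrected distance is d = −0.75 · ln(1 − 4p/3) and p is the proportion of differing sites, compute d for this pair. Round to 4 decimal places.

0.1134

Mismatches occur at site 7 (C↔T), site 15 (T↔A).
p = 2/19 = 0.105263.
d = −0.75 · ln(1 − (4/3)·0.105263) = −0.75 · ln(0.859649) = −0.75 · (-0.151231) = 0.1134.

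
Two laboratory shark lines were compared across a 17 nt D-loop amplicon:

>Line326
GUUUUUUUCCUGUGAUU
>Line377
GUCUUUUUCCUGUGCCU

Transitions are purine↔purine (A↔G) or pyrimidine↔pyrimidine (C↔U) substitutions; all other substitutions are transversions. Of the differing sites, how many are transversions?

1

Differing sites — 3:U/C (Ti); 15:A/C (Tv); 16:U/C (Ti).
Of the 3 differences, 2 transitions and 1 transversion, so the answer is 1.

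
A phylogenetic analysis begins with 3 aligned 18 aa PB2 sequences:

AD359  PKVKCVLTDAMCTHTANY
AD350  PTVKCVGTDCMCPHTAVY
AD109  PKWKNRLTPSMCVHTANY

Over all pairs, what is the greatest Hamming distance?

Pairwise Hamming distances:
  AD359 vs AD350: 5
  AD359 vs AD109: 6
  AD350 vs AD109: 9
The largest is 9, between AD350 and AD109.

9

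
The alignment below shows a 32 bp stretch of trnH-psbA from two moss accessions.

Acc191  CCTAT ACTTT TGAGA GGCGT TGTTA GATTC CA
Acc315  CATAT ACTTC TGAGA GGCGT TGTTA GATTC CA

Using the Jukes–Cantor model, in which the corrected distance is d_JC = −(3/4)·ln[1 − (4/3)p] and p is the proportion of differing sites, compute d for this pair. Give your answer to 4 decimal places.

Mismatches occur at site 2 (C/A), site 10 (T/C).
p = 2/32 = 0.062500.
d = −0.75 · ln(1 − (4/3)·0.062500) = −0.75 · ln(0.916667) = −0.75 · (-0.087011) = 0.0653.

0.0653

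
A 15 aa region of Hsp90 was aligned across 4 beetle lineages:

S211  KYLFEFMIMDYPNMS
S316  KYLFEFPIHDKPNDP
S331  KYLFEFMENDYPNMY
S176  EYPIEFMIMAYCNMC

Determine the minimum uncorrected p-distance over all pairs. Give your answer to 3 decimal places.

Pairwise Hamming distances:
  S211 vs S316: 5
  S211 vs S331: 3
  S211 vs S176: 6
  S316 vs S331: 6
  S316 vs S176: 10
  S331 vs S176: 8
The smallest is 3 mismatches, between S211 and S331; p = 3/15 = 0.200.

0.200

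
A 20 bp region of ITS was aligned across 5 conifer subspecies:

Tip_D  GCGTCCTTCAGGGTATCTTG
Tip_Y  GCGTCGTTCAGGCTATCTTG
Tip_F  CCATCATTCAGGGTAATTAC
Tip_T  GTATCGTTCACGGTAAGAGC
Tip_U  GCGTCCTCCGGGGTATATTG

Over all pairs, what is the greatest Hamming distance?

Pairwise Hamming distances:
  Tip_D vs Tip_Y: 2
  Tip_D vs Tip_F: 7
  Tip_D vs Tip_T: 9
  Tip_D vs Tip_U: 3
  Tip_Y vs Tip_F: 8
  Tip_Y vs Tip_T: 9
  Tip_Y vs Tip_U: 5
  Tip_F vs Tip_T: 7
  Tip_F vs Tip_U: 9
  Tip_T vs Tip_U: 11
The largest is 11, between Tip_T and Tip_U.

11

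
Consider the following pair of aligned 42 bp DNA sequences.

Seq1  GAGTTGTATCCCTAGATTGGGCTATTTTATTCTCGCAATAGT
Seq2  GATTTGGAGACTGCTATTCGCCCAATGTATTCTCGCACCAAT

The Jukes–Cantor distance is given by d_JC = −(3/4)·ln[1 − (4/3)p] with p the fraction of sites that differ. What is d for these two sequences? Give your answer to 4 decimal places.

Differing sites — 3:G/T; 7:T/G; 9:T/G; 10:C/A; 12:C/T; 13:T/G; 14:A/C; 15:G/T; 19:G/C; 21:G/C; 23:T/C; 25:T/A; 27:T/G; 38:A/C; 39:T/C; 41:G/A.
p = 16/42 = 0.380952.
d = −0.75 · ln(1 − (4/3)·0.380952) = −0.75 · ln(0.492064) = −0.75 · (-0.709146) = 0.5319.

0.5319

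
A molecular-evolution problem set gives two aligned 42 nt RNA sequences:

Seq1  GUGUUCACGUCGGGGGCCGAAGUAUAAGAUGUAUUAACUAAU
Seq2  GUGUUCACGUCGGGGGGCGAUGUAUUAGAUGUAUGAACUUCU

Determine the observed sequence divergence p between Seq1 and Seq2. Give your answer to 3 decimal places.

Differing sites — 17:C/G; 21:A/U; 26:A/U; 35:U/G; 40:A/U; 41:A/C.
There are 6 differences over 42 sites, so p = 6/42 = 0.143.

0.143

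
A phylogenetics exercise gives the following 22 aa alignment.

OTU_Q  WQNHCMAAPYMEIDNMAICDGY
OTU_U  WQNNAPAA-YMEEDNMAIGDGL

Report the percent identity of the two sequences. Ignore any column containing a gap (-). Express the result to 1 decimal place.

71.4%

Excluding the 1 gap column leaves 21 comparable sites.
Mismatches occur at site 4 (H→N), site 5 (C→A), site 6 (M→P), site 13 (I→E), site 19 (C→G), site 22 (Y→L).
15 of the 21 comparable sites match, so the percent identity is 15/21 × 100 = 71.4%.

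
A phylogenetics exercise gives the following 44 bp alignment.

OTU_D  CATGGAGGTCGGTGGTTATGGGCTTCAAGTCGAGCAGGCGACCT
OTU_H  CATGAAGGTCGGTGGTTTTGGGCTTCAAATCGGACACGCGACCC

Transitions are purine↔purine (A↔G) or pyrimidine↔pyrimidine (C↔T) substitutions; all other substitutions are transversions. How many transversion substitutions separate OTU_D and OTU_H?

2

The sequences differ at positions 5 (G/A, transition), 18 (A/T, transversion), 29 (G/A, transition), 33 (A/G, transition), 34 (G/A, transition), 37 (G/C, transversion), 44 (T/C, transition).
Of the 7 differences, 5 transitions and 2 transversions, so the answer is 2.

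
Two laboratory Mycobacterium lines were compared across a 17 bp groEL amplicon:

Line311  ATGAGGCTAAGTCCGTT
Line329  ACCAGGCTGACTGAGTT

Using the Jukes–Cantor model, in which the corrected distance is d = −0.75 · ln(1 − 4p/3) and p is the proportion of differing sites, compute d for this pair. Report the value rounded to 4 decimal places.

0.4770

Differing sites — 2:T/C; 3:G/C; 9:A/G; 11:G/C; 13:C/G; 14:C/A.
p = 6/17 = 0.352941.
d = −0.75 · ln(1 − (4/3)·0.352941) = −0.75 · ln(0.529412) = −0.75 · (-0.635988) = 0.4770.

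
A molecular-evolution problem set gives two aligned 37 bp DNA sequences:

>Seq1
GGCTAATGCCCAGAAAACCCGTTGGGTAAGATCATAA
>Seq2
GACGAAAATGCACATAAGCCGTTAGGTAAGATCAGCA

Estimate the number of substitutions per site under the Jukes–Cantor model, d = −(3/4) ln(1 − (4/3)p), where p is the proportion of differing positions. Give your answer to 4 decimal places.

0.4248

The sequences differ at positions 2 (G/A), 4 (T/G), 7 (T/A), 8 (G/A), 9 (C/T), 10 (C/G), 13 (G/C), 15 (A/T), 18 (C/G), 24 (G/A), 35 (T/G), 36 (A/C).
p = 12/37 = 0.324324.
d = −0.75 · ln(1 − (4/3)·0.324324) = −0.75 · ln(0.567568) = −0.75 · (-0.566395) = 0.4248.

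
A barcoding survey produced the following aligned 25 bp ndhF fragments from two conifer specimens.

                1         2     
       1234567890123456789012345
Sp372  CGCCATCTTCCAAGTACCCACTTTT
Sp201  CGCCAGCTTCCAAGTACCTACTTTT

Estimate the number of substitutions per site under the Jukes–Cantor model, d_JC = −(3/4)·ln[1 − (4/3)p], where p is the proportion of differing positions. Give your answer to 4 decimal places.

Differing sites — 6:T/G; 19:C/T.
p = 2/25 = 0.080000.
d = −0.75 · ln(1 − (4/3)·0.080000) = −0.75 · ln(0.893333) = −0.75 · (-0.112796) = 0.0846.

0.0846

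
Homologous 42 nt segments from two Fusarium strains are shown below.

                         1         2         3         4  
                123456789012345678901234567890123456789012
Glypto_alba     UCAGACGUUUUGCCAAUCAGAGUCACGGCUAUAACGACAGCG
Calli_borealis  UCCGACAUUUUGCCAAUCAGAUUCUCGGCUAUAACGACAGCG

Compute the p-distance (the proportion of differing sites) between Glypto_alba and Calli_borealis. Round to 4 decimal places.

0.0952

The sequences differ at positions 3 (A/C), 7 (G/A), 22 (G/U), 25 (A/U).
There are 4 differences over 42 sites, so p = 4/42 = 0.0952.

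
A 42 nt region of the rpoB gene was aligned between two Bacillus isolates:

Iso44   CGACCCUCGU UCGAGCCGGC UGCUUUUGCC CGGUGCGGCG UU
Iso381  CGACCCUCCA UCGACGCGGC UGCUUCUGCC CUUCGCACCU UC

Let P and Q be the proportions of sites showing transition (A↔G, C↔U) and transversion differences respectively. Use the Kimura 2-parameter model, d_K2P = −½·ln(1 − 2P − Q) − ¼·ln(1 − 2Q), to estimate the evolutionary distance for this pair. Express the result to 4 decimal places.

The sequences differ at positions 9 (G/C, transversion), 10 (U/A, transversion), 15 (G/C, transversion), 16 (C/G, transversion), 26 (U/C, transition), 32 (G/U, transversion), 33 (G/U, transversion), 34 (U/C, transition), 37 (G/A, transition), 38 (G/C, transversion), 40 (G/U, transversion), 42 (U/C, transition).
Of the 12 differences, 4 transitions and 8 transversions over 42 sites: P = 4/42 = 0.095238, Q = 8/42 = 0.190476.
d = −0.5·ln(0.619048) − 0.25·ln(0.619048) = −0.5·(-0.479572) − 0.25·(-0.479572) = 0.3597.

0.3597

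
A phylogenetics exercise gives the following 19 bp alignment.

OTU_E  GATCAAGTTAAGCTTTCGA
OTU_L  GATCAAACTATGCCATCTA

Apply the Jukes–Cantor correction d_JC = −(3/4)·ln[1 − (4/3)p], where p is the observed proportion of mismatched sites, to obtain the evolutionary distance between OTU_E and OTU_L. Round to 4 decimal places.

0.4099

Mismatches occur at site 7 (G→A), site 8 (T→C), site 11 (A→T), site 14 (T→C), site 15 (T→A), site 18 (G→T).
p = 6/19 = 0.315789.
d = −0.75 · ln(1 − (4/3)·0.315789) = −0.75 · ln(0.578948) = −0.75 · (-0.546543) = 0.4099.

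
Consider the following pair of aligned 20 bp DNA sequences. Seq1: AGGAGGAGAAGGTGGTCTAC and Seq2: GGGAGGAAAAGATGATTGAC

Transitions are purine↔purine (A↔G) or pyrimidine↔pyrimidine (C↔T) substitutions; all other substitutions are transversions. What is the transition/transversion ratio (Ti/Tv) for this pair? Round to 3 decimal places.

5.000

Mismatches occur at site 1 (A/G, transition), site 8 (G/A, transition), site 12 (G/A, transition), site 15 (G/A, transition), site 17 (C/T, transition), site 18 (T/G, transversion).
Of the 6 differences, 5 transitions and 1 transversion, so Ti/Tv = 5/1 = 5.000.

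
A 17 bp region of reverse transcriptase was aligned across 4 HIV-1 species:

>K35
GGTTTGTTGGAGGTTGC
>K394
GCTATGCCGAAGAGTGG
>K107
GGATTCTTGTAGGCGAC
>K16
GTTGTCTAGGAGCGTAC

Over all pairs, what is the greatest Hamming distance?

Pairwise Hamming distances:
  K35 vs K394: 8
  K35 vs K107: 6
  K35 vs K16: 7
  K394 vs K107: 12
  K394 vs K16: 9
  K107 vs K16: 8
The largest is 12, between K394 and K107.

12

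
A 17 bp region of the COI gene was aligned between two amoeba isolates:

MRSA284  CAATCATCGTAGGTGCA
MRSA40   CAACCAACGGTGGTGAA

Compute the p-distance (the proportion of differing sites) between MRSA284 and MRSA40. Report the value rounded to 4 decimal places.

0.2941

The sequences differ at positions 4 (T/C), 7 (T/A), 10 (T/G), 11 (A/T), 16 (C/A).
There are 5 differences over 17 sites, so p = 5/17 = 0.2941.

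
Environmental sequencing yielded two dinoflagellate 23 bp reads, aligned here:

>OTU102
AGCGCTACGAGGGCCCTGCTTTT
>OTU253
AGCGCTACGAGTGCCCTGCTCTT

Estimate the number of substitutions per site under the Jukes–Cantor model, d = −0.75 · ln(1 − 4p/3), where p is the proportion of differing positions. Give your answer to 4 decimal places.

0.0924

The sequences differ at positions 12 (G/T), 21 (T/C).
p = 2/23 = 0.086957.
d = −0.75 · ln(1 − (4/3)·0.086957) = −0.75 · ln(0.884057) = −0.75 · (-0.123234) = 0.0924.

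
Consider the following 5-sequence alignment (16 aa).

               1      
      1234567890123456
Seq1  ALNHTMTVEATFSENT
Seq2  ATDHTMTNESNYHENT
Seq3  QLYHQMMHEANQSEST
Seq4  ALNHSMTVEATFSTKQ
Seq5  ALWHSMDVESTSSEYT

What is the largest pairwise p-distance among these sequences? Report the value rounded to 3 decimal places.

Pairwise Hamming distances:
  Seq1 vs Seq2: 7
  Seq1 vs Seq3: 8
  Seq1 vs Seq4: 4
  Seq1 vs Seq5: 6
  Seq2 vs Seq3: 10
  Seq2 vs Seq4: 11
  Seq2 vs Seq5: 9
  Seq3 vs Seq4: 10
  Seq3 vs Seq5: 9
  Seq4 vs Seq5: 7
The largest is 11 mismatches, between Seq2 and Seq4; p = 11/16 = 0.688.

0.688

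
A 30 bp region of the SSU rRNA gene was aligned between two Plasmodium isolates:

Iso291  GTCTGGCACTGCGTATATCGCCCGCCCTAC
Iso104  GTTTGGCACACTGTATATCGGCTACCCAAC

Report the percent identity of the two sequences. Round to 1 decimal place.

The sequences differ at positions 3 (C/T), 10 (T/A), 11 (G/C), 12 (C/T), 21 (C/G), 23 (C/T), 24 (G/A), 28 (T/A).
22 of the 30 sites match, so the percent identity is 22/30 × 100 = 73.3%.

73.3%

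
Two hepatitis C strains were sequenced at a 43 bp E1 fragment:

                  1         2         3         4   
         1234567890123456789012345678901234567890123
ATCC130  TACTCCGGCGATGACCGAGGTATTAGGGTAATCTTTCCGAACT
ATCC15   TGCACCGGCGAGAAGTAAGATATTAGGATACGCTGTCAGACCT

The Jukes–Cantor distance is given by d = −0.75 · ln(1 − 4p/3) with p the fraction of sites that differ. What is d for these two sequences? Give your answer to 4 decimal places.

Mismatches occur at site 2 (A→G), site 4 (T→A), site 12 (T→G), site 13 (G→A), site 15 (C→G), site 16 (C→T), site 17 (G→A), site 20 (G→A), site 28 (G→A), site 31 (A→C), site 32 (T→G), site 35 (T→G), site 38 (C→A), site 41 (A→C).
p = 14/43 = 0.325581.
d = −0.75 · ln(1 − (4/3)·0.325581) = −0.75 · ln(0.565892) = −0.75 · (-0.569352) = 0.4270.

0.4270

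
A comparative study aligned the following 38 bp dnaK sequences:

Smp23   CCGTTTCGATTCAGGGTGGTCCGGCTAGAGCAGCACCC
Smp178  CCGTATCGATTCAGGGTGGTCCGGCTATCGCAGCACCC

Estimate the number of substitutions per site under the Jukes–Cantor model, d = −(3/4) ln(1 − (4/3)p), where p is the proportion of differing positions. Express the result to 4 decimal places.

Differing sites — 5:T/A; 28:G/T; 29:A/C.
p = 3/38 = 0.078947.
d = −0.75 · ln(1 − (4/3)·0.078947) = −0.75 · ln(0.894737) = −0.75 · (-0.111225) = 0.0834.

0.0834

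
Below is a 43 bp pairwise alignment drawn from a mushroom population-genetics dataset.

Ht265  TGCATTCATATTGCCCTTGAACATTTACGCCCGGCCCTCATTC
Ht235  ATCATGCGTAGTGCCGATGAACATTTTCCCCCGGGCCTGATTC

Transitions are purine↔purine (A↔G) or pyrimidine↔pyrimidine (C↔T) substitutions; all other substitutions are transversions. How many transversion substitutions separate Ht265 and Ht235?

10

The sequences differ at positions 1 (T/A, transversion), 2 (G/T, transversion), 6 (T/G, transversion), 8 (A/G, transition), 11 (T/G, transversion), 16 (C/G, transversion), 17 (T/A, transversion), 27 (A/T, transversion), 29 (G/C, transversion), 35 (C/G, transversion), 39 (C/G, transversion).
Of the 11 differences, 1 transition and 10 transversions, so the answer is 10.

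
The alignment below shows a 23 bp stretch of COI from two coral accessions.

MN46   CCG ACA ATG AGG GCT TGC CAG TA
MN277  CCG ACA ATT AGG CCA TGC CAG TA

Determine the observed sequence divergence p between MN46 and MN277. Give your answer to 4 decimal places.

0.1304

Differing sites — 9:G/T; 13:G/C; 15:T/A.
There are 3 differences over 23 sites, so p = 3/23 = 0.1304.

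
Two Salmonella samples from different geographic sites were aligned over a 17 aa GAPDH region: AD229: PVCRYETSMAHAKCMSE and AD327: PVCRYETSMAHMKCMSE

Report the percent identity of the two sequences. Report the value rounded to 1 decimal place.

94.1%

The sequences differ at position 12 (A/M).
16 of the 17 sites match, so the percent identity is 16/17 × 100 = 94.1%.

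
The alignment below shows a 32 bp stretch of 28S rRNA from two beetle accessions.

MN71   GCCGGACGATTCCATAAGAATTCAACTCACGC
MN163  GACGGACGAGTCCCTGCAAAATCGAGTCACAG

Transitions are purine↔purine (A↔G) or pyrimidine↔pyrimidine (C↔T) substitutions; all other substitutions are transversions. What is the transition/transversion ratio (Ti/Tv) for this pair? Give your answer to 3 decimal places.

0.571

Mismatches occur at site 2 (C↔A, transversion), site 10 (T↔G, transversion), site 14 (A↔C, transversion), site 16 (A↔G, transition), site 17 (A↔C, transversion), site 18 (G↔A, transition), site 21 (T↔A, transversion), site 24 (A↔G, transition), site 26 (C↔G, transversion), site 31 (G↔A, transition), site 32 (C↔G, transversion).
Of the 11 differences, 4 transitions and 7 transversions, so Ti/Tv = 4/7 = 0.571.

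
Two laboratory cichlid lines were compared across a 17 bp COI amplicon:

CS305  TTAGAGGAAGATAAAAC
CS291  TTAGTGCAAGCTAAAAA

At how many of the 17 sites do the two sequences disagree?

4

Mismatches occur at site 5 (A/T), site 7 (G/C), site 11 (A/C), site 17 (C/A).
That gives 4 mismatches out of 17 aligned sites, so the Hamming distance is 4.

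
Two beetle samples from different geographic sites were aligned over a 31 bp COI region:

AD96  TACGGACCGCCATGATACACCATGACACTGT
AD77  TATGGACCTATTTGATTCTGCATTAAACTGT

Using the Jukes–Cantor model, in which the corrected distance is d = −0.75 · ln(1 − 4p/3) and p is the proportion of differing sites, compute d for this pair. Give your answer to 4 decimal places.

0.4217

Differing sites — 3:C/T; 9:G/T; 10:C/A; 11:C/T; 12:A/T; 17:A/T; 19:A/T; 20:C/G; 24:G/T; 26:C/A.
p = 10/31 = 0.322581.
d = −0.75 · ln(1 − (4/3)·0.322581) = −0.75 · ln(0.569892) = −0.75 · (-0.562308) = 0.4217.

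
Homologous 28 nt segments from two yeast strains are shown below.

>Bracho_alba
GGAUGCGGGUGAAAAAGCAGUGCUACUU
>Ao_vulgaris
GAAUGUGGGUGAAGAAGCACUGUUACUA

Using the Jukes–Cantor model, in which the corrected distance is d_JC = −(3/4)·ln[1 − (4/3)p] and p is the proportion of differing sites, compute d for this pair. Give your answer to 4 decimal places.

0.2524

The sequences differ at positions 2 (G/A), 6 (C/U), 14 (A/G), 20 (G/C), 23 (C/U), 28 (U/A).
p = 6/28 = 0.214286.
d = −0.75 · ln(1 − (4/3)·0.214286) = −0.75 · ln(0.714285) = −0.75 · (-0.336473) = 0.2524.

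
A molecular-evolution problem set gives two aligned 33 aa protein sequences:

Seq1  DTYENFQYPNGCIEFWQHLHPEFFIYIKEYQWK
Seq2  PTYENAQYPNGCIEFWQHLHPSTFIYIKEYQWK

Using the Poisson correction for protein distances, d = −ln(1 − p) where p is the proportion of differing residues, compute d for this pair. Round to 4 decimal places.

Differing sites — 1:D/P; 6:F/A; 22:E/S; 23:F/T.
p = 4/33 = 0.121212.
d = −ln(1 − 0.121212) = −ln(0.878788) = 0.1292.

0.1292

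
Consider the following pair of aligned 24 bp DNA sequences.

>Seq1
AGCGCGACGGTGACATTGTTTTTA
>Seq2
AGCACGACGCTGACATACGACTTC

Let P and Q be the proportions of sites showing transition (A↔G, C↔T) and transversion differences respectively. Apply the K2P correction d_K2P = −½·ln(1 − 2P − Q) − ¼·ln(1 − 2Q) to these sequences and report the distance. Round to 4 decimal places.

The sequences differ at positions 4 (G/A, transition), 10 (G/C, transversion), 17 (T/A, transversion), 18 (G/C, transversion), 19 (T/G, transversion), 20 (T/A, transversion), 21 (T/C, transition), 24 (A/C, transversion).
Of the 8 differences, 2 transitions and 6 transversions over 24 sites: P = 2/24 = 0.083333, Q = 6/24 = 0.250000.
d = −0.5·ln(0.583334) − 0.25·ln(0.500000) = −0.5·(-0.538995) − 0.25·(-0.693147) = 0.4428.

0.4428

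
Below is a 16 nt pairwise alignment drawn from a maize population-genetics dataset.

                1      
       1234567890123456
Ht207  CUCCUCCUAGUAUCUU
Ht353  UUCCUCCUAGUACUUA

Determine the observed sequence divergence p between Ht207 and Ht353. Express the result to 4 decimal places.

0.2500

Mismatches occur at site 1 (C→U), site 13 (U→C), site 14 (C→U), site 16 (U→A).
There are 4 differences over 16 sites, so p = 4/16 = 0.2500.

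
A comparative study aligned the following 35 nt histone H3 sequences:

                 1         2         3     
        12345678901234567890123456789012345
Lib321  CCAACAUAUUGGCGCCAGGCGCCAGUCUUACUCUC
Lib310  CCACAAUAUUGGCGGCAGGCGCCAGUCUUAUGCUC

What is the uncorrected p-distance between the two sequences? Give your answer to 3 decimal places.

Mismatches occur at site 4 (A↔C), site 5 (C↔A), site 15 (C↔G), site 31 (C↔U), site 32 (U↔G).
There are 5 differences over 35 sites, so p = 5/35 = 0.143.

0.143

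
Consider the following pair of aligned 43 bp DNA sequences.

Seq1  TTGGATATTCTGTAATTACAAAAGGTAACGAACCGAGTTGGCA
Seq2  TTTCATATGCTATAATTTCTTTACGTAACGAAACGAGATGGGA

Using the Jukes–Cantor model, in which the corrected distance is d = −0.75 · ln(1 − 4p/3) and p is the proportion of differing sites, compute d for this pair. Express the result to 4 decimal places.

Differing sites — 3:G/T; 4:G/C; 9:T/G; 12:G/A; 18:A/T; 20:A/T; 21:A/T; 22:A/T; 24:G/C; 33:C/A; 38:T/A; 42:C/G.
p = 12/43 = 0.279070.
d = −0.75 · ln(1 − (4/3)·0.279070) = −0.75 · ln(0.627907) = −0.75 · (-0.465363) = 0.3490.

0.3490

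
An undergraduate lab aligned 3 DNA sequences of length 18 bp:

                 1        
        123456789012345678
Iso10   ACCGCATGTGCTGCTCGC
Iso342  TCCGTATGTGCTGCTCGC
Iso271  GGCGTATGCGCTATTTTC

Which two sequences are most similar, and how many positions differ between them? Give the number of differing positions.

2

Pairwise Hamming distances:
  Iso10 vs Iso342: 2
  Iso10 vs Iso271: 8
  Iso342 vs Iso271: 7
The smallest is 2, between Iso10 and Iso342.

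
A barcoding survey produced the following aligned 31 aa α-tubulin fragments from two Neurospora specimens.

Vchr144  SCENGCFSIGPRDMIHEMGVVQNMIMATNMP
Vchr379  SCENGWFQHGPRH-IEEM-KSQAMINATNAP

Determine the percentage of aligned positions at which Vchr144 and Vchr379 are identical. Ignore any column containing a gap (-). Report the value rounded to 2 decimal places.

Excluding the 2 gap columns leaves 29 comparable sites.
Differing sites — 6:C/W; 8:S/Q; 9:I/H; 13:D/H; 16:H/E; 20:V/K; 21:V/S; 23:N/A; 26:M/N; 30:M/A.
19 of the 29 comparable sites match, so the percent identity is 19/29 × 100 = 65.52%.

65.52%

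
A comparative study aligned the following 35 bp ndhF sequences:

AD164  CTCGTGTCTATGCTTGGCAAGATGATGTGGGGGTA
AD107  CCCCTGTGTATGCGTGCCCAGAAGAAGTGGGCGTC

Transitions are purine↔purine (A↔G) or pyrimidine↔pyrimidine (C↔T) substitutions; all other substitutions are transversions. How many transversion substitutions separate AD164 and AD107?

9

Mismatches occur at site 2 (T↔C, transition), site 4 (G↔C, transversion), site 8 (C↔G, transversion), site 14 (T↔G, transversion), site 17 (G↔C, transversion), site 19 (A↔C, transversion), site 23 (T↔A, transversion), site 26 (T↔A, transversion), site 32 (G↔C, transversion), site 35 (A↔C, transversion).
Of the 10 differences, 1 transition and 9 transversions, so the answer is 9.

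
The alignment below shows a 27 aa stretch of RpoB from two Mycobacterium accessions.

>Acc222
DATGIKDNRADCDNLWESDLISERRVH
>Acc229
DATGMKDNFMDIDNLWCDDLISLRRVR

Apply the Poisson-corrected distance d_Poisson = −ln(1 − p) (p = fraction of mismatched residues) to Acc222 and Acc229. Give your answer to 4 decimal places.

0.3514

Mismatches occur at site 5 (I→M), site 9 (R→F), site 10 (A→M), site 12 (C→I), site 17 (E→C), site 18 (S→D), site 23 (E→L), site 27 (H→R).
p = 8/27 = 0.296296.
d = −ln(1 − 0.296296) = −ln(0.703704) = 0.3514.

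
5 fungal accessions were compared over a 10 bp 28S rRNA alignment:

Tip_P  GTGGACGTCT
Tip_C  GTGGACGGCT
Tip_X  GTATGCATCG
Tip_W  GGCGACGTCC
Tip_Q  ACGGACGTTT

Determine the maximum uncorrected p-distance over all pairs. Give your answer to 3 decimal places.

0.800

Pairwise Hamming distances:
  Tip_P vs Tip_C: 1
  Tip_P vs Tip_X: 5
  Tip_P vs Tip_W: 3
  Tip_P vs Tip_Q: 3
  Tip_C vs Tip_X: 6
  Tip_C vs Tip_W: 4
  Tip_C vs Tip_Q: 4
  Tip_X vs Tip_W: 6
  Tip_X vs Tip_Q: 8
  Tip_W vs Tip_Q: 5
The largest is 8 mismatches, between Tip_X and Tip_Q; p = 8/10 = 0.800.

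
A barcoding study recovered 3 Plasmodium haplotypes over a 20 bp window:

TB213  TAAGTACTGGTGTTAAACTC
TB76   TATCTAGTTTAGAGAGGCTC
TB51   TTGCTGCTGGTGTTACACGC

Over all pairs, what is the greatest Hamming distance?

12

Pairwise Hamming distances:
  TB213 vs TB76: 10
  TB213 vs TB51: 6
  TB76 vs TB51: 12
The largest is 12, between TB76 and TB51.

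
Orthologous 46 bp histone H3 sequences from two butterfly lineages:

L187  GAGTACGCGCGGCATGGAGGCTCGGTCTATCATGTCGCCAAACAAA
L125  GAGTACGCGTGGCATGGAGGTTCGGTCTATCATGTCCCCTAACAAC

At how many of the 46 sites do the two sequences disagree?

Differing sites — 10:C/T; 21:C/T; 37:G/C; 40:A/T; 46:A/C.
That gives 5 mismatches out of 46 aligned sites, so the Hamming distance is 5.

5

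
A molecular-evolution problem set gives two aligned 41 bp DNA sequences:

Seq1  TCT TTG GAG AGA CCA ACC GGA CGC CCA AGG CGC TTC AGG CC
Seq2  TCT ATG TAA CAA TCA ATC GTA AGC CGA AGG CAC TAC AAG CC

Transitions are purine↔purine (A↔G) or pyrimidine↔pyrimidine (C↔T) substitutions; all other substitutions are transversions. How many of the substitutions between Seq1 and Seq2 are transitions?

Differing sites — 4:T/A (Tv); 7:G/T (Tv); 9:G/A (Ti); 10:A/C (Tv); 11:G/A (Ti); 13:C/T (Ti); 17:C/T (Ti); 20:G/T (Tv); 22:C/A (Tv); 26:C/G (Tv); 32:G/A (Ti); 35:T/A (Tv); 38:G/A (Ti).
Of the 13 differences, 6 transitions and 7 transversions, so the answer is 6.

6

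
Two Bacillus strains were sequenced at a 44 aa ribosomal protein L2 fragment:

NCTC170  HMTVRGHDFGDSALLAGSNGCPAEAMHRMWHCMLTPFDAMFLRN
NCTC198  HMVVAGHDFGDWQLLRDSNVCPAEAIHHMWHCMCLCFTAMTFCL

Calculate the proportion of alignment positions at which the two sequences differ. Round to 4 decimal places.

0.3864

Mismatches occur at site 3 (T↔V), site 5 (R↔A), site 12 (S↔W), site 13 (A↔Q), site 16 (A↔R), site 17 (G↔D), site 20 (G↔V), site 26 (M↔I), site 28 (R↔H), site 34 (L↔C), site 35 (T↔L), site 36 (P↔C), site 38 (D↔T), site 41 (F↔T), site 42 (L↔F), site 43 (R↔C), site 44 (N↔L).
There are 17 differences over 44 sites, so p = 17/44 = 0.3864.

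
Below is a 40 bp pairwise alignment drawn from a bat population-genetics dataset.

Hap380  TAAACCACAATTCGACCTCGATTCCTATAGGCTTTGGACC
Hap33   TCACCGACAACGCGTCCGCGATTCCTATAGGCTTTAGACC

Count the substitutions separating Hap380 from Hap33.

8

Mismatches occur at site 2 (A↔C), site 4 (A↔C), site 6 (C↔G), site 11 (T↔C), site 12 (T↔G), site 15 (A↔T), site 18 (T↔G), site 36 (G↔A).
That gives 8 mismatches out of 40 aligned sites, so the Hamming distance is 8.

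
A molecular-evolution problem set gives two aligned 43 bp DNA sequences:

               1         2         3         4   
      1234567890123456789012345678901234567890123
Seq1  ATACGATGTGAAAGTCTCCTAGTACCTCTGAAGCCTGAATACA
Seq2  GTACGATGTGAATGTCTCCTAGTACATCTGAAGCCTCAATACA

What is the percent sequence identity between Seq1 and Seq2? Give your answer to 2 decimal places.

The sequences differ at positions 1 (A/G), 13 (A/T), 26 (C/A), 37 (G/C).
39 of the 43 sites match, so the percent identity is 39/43 × 100 = 90.70%.

90.70%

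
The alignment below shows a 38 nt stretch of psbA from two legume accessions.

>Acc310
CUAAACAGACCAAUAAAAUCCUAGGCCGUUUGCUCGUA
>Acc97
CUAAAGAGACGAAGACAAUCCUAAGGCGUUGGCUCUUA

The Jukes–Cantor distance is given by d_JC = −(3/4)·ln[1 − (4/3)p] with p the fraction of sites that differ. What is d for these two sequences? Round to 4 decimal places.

0.2471

Mismatches occur at site 6 (C→G), site 11 (C→G), site 14 (U→G), site 16 (A→C), site 24 (G→A), site 26 (C→G), site 31 (U→G), site 36 (G→U).
p = 8/38 = 0.210526.
d = −0.75 · ln(1 − (4/3)·0.210526) = −0.75 · ln(0.719299) = −0.75 · (-0.329478) = 0.2471.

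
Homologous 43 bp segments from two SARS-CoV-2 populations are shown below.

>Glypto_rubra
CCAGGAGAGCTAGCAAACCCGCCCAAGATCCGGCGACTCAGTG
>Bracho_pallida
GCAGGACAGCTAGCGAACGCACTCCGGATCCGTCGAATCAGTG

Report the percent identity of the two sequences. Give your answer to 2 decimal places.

76.74%

Differing sites — 1:C/G; 7:G/C; 15:A/G; 19:C/G; 21:G/A; 23:C/T; 25:A/C; 26:A/G; 33:G/T; 37:C/A.
33 of the 43 sites match, so the percent identity is 33/43 × 100 = 76.74%.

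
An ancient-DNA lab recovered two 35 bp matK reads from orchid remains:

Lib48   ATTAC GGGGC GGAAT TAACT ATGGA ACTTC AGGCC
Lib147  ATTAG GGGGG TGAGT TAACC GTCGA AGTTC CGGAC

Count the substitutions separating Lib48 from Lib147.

The sequences differ at positions 5 (C/G), 10 (C/G), 11 (G/T), 14 (A/G), 20 (T/C), 21 (A/G), 23 (G/C), 27 (C/G), 31 (A/C), 34 (C/A).
That gives 10 mismatches out of 35 aligned sites, so the Hamming distance is 10.

10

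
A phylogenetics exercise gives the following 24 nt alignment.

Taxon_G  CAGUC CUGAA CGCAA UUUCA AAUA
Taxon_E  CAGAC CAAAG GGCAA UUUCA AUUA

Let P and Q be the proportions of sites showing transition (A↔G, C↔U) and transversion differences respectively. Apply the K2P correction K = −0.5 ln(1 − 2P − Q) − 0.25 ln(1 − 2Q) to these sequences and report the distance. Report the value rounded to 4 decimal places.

Mismatches occur at site 4 (U→A, transversion), site 7 (U→A, transversion), site 8 (G→A, transition), site 10 (A→G, transition), site 11 (C→G, transversion), site 22 (A→U, transversion).
Of the 6 differences, 2 transitions and 4 transversions over 24 sites: P = 2/24 = 0.083333, Q = 4/24 = 0.166667.
d = −0.5·ln(0.666667) − 0.25·ln(0.666666) = −0.5·(-0.405465) − 0.25·(-0.405466) = 0.3041.

0.3041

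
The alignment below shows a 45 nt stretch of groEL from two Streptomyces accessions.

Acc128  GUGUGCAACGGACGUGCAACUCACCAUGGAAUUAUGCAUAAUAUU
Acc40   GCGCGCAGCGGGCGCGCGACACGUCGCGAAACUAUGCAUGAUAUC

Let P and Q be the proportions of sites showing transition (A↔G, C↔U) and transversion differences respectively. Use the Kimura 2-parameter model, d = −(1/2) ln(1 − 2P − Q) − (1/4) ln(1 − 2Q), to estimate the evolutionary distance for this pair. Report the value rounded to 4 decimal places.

0.5284

The sequences differ at positions 2 (U/C, transition), 4 (U/C, transition), 8 (A/G, transition), 12 (A/G, transition), 15 (U/C, transition), 18 (A/G, transition), 21 (U/A, transversion), 23 (A/G, transition), 24 (C/U, transition), 26 (A/G, transition), 27 (U/C, transition), 29 (G/A, transition), 32 (U/C, transition), 40 (A/G, transition), 45 (U/C, transition).
Of the 15 differences, 14 transitions and 1 transversion over 45 sites: P = 14/45 = 0.311111, Q = 1/45 = 0.022222.
d = −0.5·ln(0.355556) − 0.25·ln(0.955556) = −0.5·(-1.034073) − 0.25·(-0.045462) = 0.5284.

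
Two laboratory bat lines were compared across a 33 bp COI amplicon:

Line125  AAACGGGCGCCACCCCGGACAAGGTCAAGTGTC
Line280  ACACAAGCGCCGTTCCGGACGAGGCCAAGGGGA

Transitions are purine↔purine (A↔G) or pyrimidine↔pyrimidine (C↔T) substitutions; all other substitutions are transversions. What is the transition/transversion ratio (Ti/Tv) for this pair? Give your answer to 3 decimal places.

1.750

Mismatches occur at site 2 (A↔C, transversion), site 5 (G↔A, transition), site 6 (G↔A, transition), site 12 (A↔G, transition), site 13 (C↔T, transition), site 14 (C↔T, transition), site 21 (A↔G, transition), site 25 (T↔C, transition), site 30 (T↔G, transversion), site 32 (T↔G, transversion), site 33 (C↔A, transversion).
Of the 11 differences, 7 transitions and 4 transversions, so Ti/Tv = 7/4 = 1.750.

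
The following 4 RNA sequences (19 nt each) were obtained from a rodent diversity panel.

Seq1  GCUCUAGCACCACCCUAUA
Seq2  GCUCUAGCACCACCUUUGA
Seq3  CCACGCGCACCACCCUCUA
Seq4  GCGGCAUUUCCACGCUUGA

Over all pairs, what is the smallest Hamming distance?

3

Pairwise Hamming distances:
  Seq1 vs Seq2: 3
  Seq1 vs Seq3: 5
  Seq1 vs Seq4: 9
  Seq2 vs Seq3: 7
  Seq2 vs Seq4: 8
  Seq3 vs Seq4: 11
The smallest is 3, between Seq1 and Seq2.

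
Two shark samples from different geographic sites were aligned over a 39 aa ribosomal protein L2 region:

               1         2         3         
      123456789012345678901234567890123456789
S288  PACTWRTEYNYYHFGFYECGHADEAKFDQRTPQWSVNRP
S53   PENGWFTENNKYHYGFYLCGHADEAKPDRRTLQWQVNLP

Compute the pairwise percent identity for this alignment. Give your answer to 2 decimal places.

The sequences differ at positions 2 (A/E), 3 (C/N), 4 (T/G), 6 (R/F), 9 (Y/N), 11 (Y/K), 14 (F/Y), 18 (E/L), 27 (F/P), 29 (Q/R), 32 (P/L), 35 (S/Q), 38 (R/L).
26 of the 39 sites match, so the percent identity is 26/39 × 100 = 66.67%.

66.67%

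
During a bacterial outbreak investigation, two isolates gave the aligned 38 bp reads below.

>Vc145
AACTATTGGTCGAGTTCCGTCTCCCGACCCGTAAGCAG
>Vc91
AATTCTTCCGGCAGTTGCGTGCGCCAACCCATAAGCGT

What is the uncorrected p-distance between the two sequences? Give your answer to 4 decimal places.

The sequences differ at positions 3 (C/T), 5 (A/C), 8 (G/C), 9 (G/C), 10 (T/G), 11 (C/G), 12 (G/C), 17 (C/G), 21 (C/G), 22 (T/C), 23 (C/G), 26 (G/A), 31 (G/A), 37 (A/G), 38 (G/T).
There are 15 differences over 38 sites, so p = 15/38 = 0.3947.

0.3947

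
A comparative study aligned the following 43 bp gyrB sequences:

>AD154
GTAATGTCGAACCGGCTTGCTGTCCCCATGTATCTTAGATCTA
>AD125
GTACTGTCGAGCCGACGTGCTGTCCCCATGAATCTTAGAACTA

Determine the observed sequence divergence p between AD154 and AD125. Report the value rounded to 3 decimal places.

0.140

Mismatches occur at site 4 (A/C), site 11 (A/G), site 15 (G/A), site 17 (T/G), site 31 (T/A), site 40 (T/A).
There are 6 differences over 43 sites, so p = 6/43 = 0.140.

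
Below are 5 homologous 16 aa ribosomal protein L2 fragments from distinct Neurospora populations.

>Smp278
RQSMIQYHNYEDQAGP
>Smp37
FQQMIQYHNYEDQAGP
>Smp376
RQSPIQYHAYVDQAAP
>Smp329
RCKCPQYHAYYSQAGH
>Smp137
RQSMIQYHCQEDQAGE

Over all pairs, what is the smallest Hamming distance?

Pairwise Hamming distances:
  Smp278 vs Smp37: 2
  Smp278 vs Smp376: 4
  Smp278 vs Smp329: 8
  Smp278 vs Smp137: 3
  Smp37 vs Smp376: 6
  Smp37 vs Smp329: 9
  Smp37 vs Smp137: 5
  Smp376 vs Smp329: 8
  Smp376 vs Smp137: 6
  Smp329 vs Smp137: 9
The smallest is 2, between Smp278 and Smp37.

2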